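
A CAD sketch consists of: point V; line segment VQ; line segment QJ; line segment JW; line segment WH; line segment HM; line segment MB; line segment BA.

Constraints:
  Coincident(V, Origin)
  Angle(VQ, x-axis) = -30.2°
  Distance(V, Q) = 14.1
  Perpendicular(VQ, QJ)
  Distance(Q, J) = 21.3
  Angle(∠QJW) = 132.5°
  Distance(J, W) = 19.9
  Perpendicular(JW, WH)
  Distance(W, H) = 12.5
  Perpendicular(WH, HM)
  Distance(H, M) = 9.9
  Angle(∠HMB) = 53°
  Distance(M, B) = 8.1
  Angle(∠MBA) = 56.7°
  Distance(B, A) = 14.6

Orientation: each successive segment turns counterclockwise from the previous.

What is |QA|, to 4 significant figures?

34.43

V is at the origin; VQ runs at -30.2° with length 14.1, so Q = (12.19, -7.093). VQ is perpendicular to QJ, so QJ runs at 59.80°; with |QJ| = 21.3, J = (22.90, 11.32). ∠QJW = 132.5° gives JW at 107.3° from the x-axis; with |JW| = 19.9, W = (16.98, 30.32). The perpendicularity gives WH at right angles to JW, so WH runs at -162.7°; with |WH| = 12.5, H = (5.048, 26.60). WH is perpendicular to HM, so HM runs at -72.70°; with |HM| = 9.9, M = (7.992, 17.15). ∠HMB = 53.0° gives MB at 54.30° from the x-axis; with |MB| = 8.1, B = (12.72, 23.72). ∠MBA = 56.7° gives BA at 177.6° from the x-axis; with |BA| = 14.6, A = (-1.868, 24.34). Then |QA| = |A − Q| = 34.43.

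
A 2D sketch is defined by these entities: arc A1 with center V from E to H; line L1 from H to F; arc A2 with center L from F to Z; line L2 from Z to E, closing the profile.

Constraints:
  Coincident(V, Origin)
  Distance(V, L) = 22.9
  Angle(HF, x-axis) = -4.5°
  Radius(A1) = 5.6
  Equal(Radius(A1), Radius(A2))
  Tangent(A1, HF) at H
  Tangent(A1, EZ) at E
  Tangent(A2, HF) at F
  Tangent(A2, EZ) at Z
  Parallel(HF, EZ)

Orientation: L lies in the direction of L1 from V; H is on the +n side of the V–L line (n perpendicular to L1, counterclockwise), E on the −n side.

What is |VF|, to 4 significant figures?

23.57

The slot axis is L1's direction at -4.5°, so u = (cos -4.5°, sin -4.5°) = (0.9969, -0.07846) and n = (−sin -4.5°, cos -4.5°) = (0.07846, 0.9969). V is at the origin and L lies 22.9 along u from V, so L = 22.9·u = (22.83, -1.797). Tangency of A1 to both parallel lines with radius 5.6 puts H and E at V ± 5.6·n: H = (0.4394, 5.583), E = (-0.4394, -5.583). Equal radii place F and Z the same way about L: F = L + 5.6·n = (23.27, 3.786), Z = L − 5.6·n = (22.39, -7.379). Then |VF| = |F − V| = 23.57.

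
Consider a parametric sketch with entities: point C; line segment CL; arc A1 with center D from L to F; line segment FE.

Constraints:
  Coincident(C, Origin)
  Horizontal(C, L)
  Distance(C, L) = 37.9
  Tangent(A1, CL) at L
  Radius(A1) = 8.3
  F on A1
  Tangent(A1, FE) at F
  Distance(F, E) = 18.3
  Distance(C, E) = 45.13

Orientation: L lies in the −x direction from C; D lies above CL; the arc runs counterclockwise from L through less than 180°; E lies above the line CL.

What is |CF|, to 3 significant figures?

31.8

Checks: |DF| = 8.300 ✓; ∠(DF, FE) = 90.00° ✓; |FE| = 18.30 ✓; |CE| = 45.13 ✓.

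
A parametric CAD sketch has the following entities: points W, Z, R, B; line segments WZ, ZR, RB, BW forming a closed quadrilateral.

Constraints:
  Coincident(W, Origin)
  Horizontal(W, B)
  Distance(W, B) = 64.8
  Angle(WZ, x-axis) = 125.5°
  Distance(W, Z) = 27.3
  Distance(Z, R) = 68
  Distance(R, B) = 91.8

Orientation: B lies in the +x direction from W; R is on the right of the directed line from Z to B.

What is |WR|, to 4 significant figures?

48.09

W is at the origin; W and B share the same y with |WB| = 64.8 and B in +x, so B = (64.8, 0). WZ runs at 125.5° with |WZ| = 27.3, so Z = (-15.85, 22.23). R is determined by |ZR| = 68.0 and |RB| = 91.8 together: it lies at the intersection of circle(Z, 68.0) and circle(B, 91.8). With |ZB| = 83.66, the foot of the radical line on ZB is 19.10 from Z and the perpendicular offset is √(68.0² − 19.10²) = 65.26. Taking the right-of-ZB solution: R = (-14.78, -45.77).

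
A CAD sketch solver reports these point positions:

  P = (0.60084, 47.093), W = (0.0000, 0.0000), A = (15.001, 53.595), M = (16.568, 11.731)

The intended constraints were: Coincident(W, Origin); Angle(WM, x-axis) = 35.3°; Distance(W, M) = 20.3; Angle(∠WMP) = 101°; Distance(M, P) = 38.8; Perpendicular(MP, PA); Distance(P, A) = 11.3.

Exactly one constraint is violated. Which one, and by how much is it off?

Distance(P, A) = 11.3 — off by 4.50.

W = (0.00, 0.00) ✓; WM at 35.30° ✓; |WM| = 20.30 ✓; ∠WMP = 101.0° ✓; |MP| = 38.80 ✓; ∠(MP, PA) = 90.00° ✓; |PA| = 15.80 ✗.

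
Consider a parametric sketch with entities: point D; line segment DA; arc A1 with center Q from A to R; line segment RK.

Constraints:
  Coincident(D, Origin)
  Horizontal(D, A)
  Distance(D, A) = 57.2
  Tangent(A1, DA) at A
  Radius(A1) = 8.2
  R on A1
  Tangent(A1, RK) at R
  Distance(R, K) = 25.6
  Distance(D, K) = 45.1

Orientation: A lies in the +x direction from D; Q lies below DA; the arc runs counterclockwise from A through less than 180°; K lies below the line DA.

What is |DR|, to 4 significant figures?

50.34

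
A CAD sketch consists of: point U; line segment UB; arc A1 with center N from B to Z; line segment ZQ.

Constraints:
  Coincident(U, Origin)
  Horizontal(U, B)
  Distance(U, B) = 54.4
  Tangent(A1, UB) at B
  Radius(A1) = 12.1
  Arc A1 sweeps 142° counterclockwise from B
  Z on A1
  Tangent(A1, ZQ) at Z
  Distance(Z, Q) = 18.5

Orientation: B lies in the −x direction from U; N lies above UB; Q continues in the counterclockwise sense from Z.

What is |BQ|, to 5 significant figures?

33.785

U is at the origin; UB is horizontal with |UB| = 54.4 and B on the −x side, so B = (-54.400, 0.0000). Tangency of A1 to UB means the radius NB is perpendicular to UB, so N = B + (0, 12.1) = (-54.400, 12.100). On A1, B sits at bearing -90° from N; a 142° counterclockwise sweep puts Z at bearing 52°, so Z = N + 12.1·(cos 52°, sin 52°) = (-46.950, 21.635). A1 meets ZQ tangentially, so NZ is at right angles to ZQ, so ZQ runs along (−sin 52°, cos 52°); with |ZQ| = 18.5, Q = (-61.529, 33.025). Then |BQ| = |Q − B| = 33.785.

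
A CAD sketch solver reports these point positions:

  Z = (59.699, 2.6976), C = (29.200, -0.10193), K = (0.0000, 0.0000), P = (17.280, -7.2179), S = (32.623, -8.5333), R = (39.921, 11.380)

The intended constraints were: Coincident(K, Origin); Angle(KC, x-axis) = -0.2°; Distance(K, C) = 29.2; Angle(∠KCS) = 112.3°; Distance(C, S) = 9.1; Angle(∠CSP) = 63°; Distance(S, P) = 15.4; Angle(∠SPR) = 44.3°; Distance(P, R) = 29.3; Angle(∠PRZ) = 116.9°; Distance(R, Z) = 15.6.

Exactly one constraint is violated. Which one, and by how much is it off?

Distance(R, Z) = 15.6 — off by 6.00.

K = (0.00, 0.00) ✓; KC at -0.2000° ✓; |KC| = 29.20 ✓; ∠KCS = 112.3° ✓; |CS| = 9.100 ✓; ∠CSP = 63.00° ✓; |SP| = 15.40 ✓; ∠SPR = 44.30° ✓; |PR| = 29.30 ✓; ∠PRZ = 116.9° ✓; |RZ| = 21.60 ✗.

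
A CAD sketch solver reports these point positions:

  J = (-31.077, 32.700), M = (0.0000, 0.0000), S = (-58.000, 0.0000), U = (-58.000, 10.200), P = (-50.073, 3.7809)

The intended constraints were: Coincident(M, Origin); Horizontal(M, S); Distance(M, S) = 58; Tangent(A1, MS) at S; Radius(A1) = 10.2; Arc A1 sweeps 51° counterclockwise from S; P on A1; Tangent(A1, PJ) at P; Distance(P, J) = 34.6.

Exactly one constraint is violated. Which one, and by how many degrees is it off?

Tangent(A1, PJ) at P — off by 5.70°.

M = (0.00, 0.00) ✓; M.y = 0.00, S.y = 0.00 ✓; |MS| = 58.00 ✓; ∠(US, SM) = 90.00° ✓; |US| = 10.20 ✓; bearing(U→P) − bearing(U→S) = 51.00° ✓; |UP| = 10.20 ✓; ∠(UP, PJ) = 84.30° ✗; |PJ| = 34.60 ✓.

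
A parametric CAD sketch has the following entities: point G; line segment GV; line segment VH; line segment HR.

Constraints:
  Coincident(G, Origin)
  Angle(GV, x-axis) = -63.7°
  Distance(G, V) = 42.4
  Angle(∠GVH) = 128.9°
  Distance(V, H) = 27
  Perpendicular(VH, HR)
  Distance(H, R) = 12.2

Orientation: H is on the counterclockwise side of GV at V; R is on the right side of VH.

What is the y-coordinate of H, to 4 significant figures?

-43.90

G is at the origin; GV runs at -63.7° with length 42.4, so V = 42.4·(cos -63.7°, sin -63.7°) = (18.79, -38.01). ∠GVH = 128.9°, so VH runs at -63.7° + (180° − 128.9°) = -12.60° from the x-axis; with |VH| = 27.0, H = V + 27.0·(cos -12.60°, sin -12.60°) = (45.14, -43.90). So H.y = -43.90.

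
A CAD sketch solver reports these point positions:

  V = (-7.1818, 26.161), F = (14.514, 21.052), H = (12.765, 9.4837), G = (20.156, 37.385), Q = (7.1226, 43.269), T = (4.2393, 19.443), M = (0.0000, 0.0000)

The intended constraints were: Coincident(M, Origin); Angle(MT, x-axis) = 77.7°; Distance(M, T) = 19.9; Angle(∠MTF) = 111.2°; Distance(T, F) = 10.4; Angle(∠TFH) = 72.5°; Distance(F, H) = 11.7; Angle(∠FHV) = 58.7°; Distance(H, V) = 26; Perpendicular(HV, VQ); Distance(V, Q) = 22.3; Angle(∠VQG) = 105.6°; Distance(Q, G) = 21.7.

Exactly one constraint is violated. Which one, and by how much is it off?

Distance(Q, G) = 21.7 — off by 7.40.

M = (0.00, 0.00) ✓; MT at 77.70° ✓; |MT| = 19.90 ✓; ∠MTF = 111.2° ✓; |TF| = 10.40 ✓; ∠TFH = 72.50° ✓; |FH| = 11.70 ✓; ∠FHV = 58.70° ✓; |HV| = 26.00 ✓; ∠(HV, VQ) = 90.00° ✓; |VQ| = 22.30 ✓; ∠VQG = 105.6° ✓; |QG| = 14.30 ✗.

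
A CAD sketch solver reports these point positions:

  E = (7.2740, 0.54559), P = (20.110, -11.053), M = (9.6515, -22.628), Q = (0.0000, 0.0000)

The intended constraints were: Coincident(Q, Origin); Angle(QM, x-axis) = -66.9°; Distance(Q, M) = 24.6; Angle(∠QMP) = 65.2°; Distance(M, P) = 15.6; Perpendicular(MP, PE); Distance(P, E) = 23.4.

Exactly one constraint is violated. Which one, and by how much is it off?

Distance(P, E) = 23.4 — off by 6.10.

Q = (0.00, 0.00) ✓; QM at -66.90° ✓; |QM| = 24.60 ✓; ∠QMP = 65.20° ✓; |MP| = 15.60 ✓; ∠(MP, PE) = 90.00° ✓; |PE| = 17.30 ✗.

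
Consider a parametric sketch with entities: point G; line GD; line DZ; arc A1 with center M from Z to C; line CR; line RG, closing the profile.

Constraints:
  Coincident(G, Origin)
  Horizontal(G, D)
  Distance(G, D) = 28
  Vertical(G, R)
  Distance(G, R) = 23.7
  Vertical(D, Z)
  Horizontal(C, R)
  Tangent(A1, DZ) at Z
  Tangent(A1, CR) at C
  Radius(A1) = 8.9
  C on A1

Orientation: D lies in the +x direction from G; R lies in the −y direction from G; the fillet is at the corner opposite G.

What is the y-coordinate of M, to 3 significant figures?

-14.8

G is at the origin; G and D share the same y with |GD| = 28.0 and D on the +x side, so D = (28.0, 0.00). G and R share the same x with |GR| = 23.7 and R on the −y side, so R = (0.00, -23.7). The virtual corner opposite G is at (28.0, -23.7). A1 meets DZ tangentially, so MZ is at right angles to DZ and tangency of A1 to CR means the radius MC is perpendicular to CR, with radius 8.9, so the center M sits 8.9 in from both sides at M = (19.1, -14.8). So M.y = -14.8.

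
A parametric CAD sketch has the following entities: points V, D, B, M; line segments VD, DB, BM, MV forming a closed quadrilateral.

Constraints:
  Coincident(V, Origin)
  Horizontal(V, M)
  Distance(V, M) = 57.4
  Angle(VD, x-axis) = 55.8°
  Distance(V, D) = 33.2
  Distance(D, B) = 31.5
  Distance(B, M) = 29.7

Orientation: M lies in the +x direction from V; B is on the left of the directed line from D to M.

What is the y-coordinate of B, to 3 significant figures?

28.8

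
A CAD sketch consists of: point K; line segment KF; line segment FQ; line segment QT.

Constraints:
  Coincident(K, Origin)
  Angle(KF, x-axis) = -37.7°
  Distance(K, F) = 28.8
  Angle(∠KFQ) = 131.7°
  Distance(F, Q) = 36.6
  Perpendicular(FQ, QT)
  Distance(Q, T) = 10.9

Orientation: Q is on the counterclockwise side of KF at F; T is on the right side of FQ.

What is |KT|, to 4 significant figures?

64.49

K is at the origin; KF runs at -37.7° with length 28.8, so F = 28.8·(cos -37.7°, sin -37.7°) = (22.79, -17.61). ∠KFQ = 131.7°, so FQ runs at -37.7° + (180° − 131.7°) = 10.60° from the x-axis; with |FQ| = 36.6, Q = F + 36.6·(cos 10.60°, sin 10.60°) = (58.76, -10.88). FQ is perpendicular to QT; with |QT| = 10.9 on the right of FQ, T = Q + 10.9·(0.1840, -0.9829) = (60.77, -21.59). Then |KT| = |T − K| = 64.49.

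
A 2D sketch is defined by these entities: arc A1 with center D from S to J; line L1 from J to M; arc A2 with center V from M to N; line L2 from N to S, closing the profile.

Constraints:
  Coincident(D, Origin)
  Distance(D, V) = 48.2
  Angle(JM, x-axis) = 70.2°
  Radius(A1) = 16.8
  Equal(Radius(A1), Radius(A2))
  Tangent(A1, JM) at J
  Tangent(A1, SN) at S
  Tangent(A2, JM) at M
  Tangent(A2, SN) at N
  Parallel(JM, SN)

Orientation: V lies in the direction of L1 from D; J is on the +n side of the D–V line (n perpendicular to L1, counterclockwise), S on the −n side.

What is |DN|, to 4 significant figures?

51.04

The slot axis is L1's direction at 70.2°, so u = (cos 70.2°, sin 70.2°) = (0.3387, 0.9409) and n = (−sin 70.2°, cos 70.2°) = (-0.9409, 0.3387). D is at the origin and V lies 48.2 along u from D, so V = 48.2·u = (16.33, 45.35). Tangency of A1 to both parallel lines with radius 16.8 puts J and S at D ± 16.8·n: J = (-15.81, 5.691), S = (15.81, -5.691). Equal radii place M and N the same way about V: M = V + 16.8·n = (0.5204, 51.04), N = V − 16.8·n = (32.13, 39.66). Then |DN| = |N − D| = 51.04.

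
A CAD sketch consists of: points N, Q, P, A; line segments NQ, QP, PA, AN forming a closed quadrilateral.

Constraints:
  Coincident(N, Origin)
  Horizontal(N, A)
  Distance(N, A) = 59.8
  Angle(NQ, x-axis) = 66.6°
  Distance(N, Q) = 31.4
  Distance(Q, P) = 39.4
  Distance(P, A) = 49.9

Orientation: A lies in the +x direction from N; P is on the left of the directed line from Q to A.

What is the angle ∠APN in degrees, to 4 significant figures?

59.28°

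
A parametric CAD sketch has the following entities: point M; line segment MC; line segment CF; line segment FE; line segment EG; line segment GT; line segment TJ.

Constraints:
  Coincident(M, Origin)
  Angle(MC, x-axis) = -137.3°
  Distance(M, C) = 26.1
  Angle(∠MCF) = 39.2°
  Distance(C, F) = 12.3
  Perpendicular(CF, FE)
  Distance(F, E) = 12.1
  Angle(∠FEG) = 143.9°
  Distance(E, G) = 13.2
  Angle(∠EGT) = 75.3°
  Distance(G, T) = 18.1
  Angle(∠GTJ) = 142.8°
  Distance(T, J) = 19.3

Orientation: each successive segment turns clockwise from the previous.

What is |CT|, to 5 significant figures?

11.145

M is at the origin; MC runs at -137.3° with length 26.1, so C = (-19.181, -17.700). ∠MCF = 39.2° gives CF at 81.900° from the x-axis; with |CF| = 12.3, F = (-17.448, -5.5227). CF ⟂ FE, so FE runs at -8.1000°; with |FE| = 12.1, E = (-5.4689, -7.2276). ∠FEG = 143.9° gives EG at -44.200° from the x-axis; with |EG| = 13.2, G = (3.9943, -16.430). ∠EGT = 75.3° gives GT at -148.90° from the x-axis; with |GT| = 18.1, T = (-11.504, -25.779). Then |CT| = |T − C| = 11.145.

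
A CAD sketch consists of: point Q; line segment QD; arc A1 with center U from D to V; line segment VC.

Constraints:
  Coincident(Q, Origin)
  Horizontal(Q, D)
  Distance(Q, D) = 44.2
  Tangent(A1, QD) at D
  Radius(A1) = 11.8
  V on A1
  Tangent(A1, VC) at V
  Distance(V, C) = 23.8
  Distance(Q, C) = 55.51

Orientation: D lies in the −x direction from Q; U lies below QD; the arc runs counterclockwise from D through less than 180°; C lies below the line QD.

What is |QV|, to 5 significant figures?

56.997

Checks: Q = (0.00, 0.00) ✓; |UV| = 11.80 ✓; ∠(UV, VC) = 90.00° ✓; |VC| = 23.80 ✓; |QC| = 55.51 ✓.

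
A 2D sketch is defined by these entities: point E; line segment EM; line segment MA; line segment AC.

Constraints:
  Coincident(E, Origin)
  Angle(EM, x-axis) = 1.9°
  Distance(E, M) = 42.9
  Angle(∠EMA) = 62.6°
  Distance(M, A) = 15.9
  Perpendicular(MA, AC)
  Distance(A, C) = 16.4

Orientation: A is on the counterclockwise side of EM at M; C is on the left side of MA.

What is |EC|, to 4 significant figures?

22.03

E is at the origin; EM runs at 1.9° with length 42.9, so M = 42.9·(cos 1.9°, sin 1.9°) = (42.88, 1.422). ∠EMA = 62.6°, so MA runs at 1.9° + (180° − 62.6°) = 119.3° from the x-axis; with |MA| = 15.9, A = M + 15.9·(cos 119.3°, sin 119.3°) = (35.10, 15.29). MA is perpendicular to AC; with |AC| = 16.4 on the left of MA, C = A + 16.4·(-0.8721, -0.4894) = (20.79, 7.262). Then |EC| = |C − E| = 22.03.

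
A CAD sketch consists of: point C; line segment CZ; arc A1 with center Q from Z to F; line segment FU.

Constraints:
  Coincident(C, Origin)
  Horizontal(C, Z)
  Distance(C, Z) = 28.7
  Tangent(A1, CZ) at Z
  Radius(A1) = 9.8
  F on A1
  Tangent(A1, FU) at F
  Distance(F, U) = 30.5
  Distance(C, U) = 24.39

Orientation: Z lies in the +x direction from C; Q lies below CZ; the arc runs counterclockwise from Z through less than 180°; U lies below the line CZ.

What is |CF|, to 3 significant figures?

22.0

C is at the origin; CZ is horizontal with |CZ| = 28.7 and Z on the +x side, so Z = (28.7, 0.00). Since A1 is tangent to CZ there, QZ ⟂ CZ, so Q = Z + (0, -9.8) = (28.7, -9.80). Since QF ⟂ FU (tangency), |QU| = √(9.8² + 30.5²) = 32.0 regardless of where F sits on A1. So U lies on both circle(C, 24.39) and circle(Q, 32.0); the below-CZ intersection is U = (0.179, -24.4). F is the foot of the tangent from U: F = (21.8, -2.86).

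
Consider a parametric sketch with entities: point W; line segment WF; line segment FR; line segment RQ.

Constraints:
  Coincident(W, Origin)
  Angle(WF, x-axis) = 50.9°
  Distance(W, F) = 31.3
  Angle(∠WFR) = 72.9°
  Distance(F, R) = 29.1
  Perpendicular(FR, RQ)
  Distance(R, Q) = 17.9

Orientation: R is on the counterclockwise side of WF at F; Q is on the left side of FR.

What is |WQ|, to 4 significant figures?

23.24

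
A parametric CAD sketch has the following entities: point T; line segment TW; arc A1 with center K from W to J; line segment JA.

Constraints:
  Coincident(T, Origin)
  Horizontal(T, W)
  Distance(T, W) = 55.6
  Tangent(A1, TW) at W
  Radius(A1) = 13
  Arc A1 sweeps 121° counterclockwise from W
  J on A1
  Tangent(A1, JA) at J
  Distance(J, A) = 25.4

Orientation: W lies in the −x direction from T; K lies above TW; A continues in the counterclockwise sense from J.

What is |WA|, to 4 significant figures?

41.51

T is at the origin; T and W share the same y with |TW| = 55.6 and W on the −x side, so W = (-55.60, 0.000). The tangent condition forces KW to be normal to TW, so K = W + (0, 13) = (-55.60, 13.00). On A1, W sits at bearing -90° from K; a 121° counterclockwise sweep puts J at bearing 31°, so J = K + 13.0·(cos 31°, sin 31°) = (-44.46, 19.70). Tangency of A1 to JA means the radius KJ is perpendicular to JA, so JA runs along (−sin 31°, cos 31°); with |JA| = 25.4, A = (-57.54, 41.47). Then |WA| = |A − W| = 41.51.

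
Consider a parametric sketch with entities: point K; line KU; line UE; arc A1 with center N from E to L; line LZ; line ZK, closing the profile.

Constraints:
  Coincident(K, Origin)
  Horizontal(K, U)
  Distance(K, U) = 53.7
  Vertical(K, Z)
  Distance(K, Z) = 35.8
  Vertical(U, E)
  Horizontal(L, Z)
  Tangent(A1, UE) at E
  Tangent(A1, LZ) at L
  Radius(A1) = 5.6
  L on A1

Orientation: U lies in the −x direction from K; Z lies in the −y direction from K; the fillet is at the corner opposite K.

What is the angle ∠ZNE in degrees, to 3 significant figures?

173°

The virtual corner opposite K is at (-53.7, -35.8). Tangency of A1 to UE means the radius NE is perpendicular to UE and the tangent condition forces NL to be normal to LZ, with radius 5.6, so the center N sits 5.6 in from both sides at N = (-48.1, -30.2). That places the tangent points at E = (-53.7, -30.2) on UE and L = (-48.1, -35.8) on LZ. Then cos ∠ZNE = NZ·NE / (|NZ||NE|), giving 173°.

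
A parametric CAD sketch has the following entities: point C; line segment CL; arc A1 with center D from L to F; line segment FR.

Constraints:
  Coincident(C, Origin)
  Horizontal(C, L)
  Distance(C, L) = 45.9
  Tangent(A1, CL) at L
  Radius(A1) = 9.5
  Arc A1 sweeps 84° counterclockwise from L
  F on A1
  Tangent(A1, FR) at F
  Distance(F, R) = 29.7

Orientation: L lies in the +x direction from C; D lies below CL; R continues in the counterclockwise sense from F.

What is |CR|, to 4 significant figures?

50.59

On A1, L sits at bearing 90° from D; an 84° counterclockwise sweep puts F at bearing 174°, so F = D + 9.5·(cos 174°, sin 174°) = (36.45, -8.507). Since A1 is tangent to FR there, DF ⟂ FR, so FR runs along (−sin 174°, cos 174°); with |FR| = 29.7, R = (33.35, -38.04). Then |CR| = |R − C| = 50.59.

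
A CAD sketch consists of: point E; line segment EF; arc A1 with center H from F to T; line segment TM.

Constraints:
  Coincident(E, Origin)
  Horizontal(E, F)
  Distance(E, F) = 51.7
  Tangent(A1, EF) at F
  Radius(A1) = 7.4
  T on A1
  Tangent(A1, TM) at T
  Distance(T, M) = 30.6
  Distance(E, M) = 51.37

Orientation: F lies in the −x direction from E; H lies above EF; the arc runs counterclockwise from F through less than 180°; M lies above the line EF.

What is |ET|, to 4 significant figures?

44.87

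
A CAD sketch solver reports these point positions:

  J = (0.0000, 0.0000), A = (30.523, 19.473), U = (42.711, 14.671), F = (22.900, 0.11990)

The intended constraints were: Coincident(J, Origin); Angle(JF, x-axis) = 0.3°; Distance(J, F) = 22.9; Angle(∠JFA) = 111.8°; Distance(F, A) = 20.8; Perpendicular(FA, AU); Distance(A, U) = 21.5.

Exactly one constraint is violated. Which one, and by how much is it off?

Distance(A, U) = 21.5 — off by 8.40.

J = (0.00, 0.00) ✓; JF at 0.3000° ✓; |JF| = 22.90 ✓; ∠JFA = 111.8° ✓; |FA| = 20.80 ✓; ∠(FA, AU) = 90.01° ✓; |AU| = 13.10 ✗.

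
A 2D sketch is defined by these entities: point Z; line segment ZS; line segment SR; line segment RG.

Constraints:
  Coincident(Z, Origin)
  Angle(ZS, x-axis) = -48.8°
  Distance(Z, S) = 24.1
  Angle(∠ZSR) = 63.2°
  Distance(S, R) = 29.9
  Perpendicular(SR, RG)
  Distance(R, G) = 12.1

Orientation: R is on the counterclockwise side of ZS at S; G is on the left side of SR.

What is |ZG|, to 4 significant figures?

21.23

Z is at the origin; ZS runs at -48.8° with length 24.1, so S = 24.1·(cos -48.8°, sin -48.8°) = (15.87, -18.13). ∠ZSR = 63.2°, so SR runs at -48.8° + (180° − 63.2°) = 68.00° from the x-axis; with |SR| = 29.9, R = S + 29.9·(cos 68.00°, sin 68.00°) = (27.08, 9.590). SR is perpendicular to RG; with |RG| = 12.1 on the left of SR, G = R + 12.1·(-0.9272, 0.3746) = (15.86, 14.12). Then |ZG| = |G − Z| = 21.23.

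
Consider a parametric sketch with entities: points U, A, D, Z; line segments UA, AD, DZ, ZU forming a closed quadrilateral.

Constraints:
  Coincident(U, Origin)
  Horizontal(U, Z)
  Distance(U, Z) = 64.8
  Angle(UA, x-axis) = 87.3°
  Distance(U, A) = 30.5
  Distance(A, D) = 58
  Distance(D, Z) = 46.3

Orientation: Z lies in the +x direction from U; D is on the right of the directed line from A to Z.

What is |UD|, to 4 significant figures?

33.43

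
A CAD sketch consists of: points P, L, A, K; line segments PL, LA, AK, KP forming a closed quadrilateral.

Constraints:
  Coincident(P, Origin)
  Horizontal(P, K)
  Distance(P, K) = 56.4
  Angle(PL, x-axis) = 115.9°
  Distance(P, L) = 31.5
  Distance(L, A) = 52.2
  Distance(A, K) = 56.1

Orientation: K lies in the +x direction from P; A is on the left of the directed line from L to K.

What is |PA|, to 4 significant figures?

60.94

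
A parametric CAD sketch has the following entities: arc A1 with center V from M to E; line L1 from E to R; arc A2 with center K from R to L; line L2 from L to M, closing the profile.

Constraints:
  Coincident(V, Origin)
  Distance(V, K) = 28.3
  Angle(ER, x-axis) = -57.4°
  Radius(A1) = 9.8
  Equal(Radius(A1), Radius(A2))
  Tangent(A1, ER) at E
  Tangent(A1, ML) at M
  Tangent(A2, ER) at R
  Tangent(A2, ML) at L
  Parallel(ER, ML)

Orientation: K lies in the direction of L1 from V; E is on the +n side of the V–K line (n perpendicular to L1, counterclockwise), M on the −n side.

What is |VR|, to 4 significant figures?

29.95

The slot axis is L1's direction at -57.4°, so u = (cos -57.4°, sin -57.4°) = (0.5388, -0.8425) and n = (−sin -57.4°, cos -57.4°) = (0.8425, 0.5388). V is at the origin and K lies 28.3 along u from V, so K = 28.3·u = (15.25, -23.84). Tangency of A1 to both parallel lines with radius 9.8 puts E and M at V ± 9.8·n: E = (8.256, 5.280), M = (-8.256, -5.280). Equal radii place R and L the same way about K: R = K + 9.8·n = (23.50, -18.56), L = K − 9.8·n = (6.991, -29.12). Then |VR| = |R − V| = 29.95.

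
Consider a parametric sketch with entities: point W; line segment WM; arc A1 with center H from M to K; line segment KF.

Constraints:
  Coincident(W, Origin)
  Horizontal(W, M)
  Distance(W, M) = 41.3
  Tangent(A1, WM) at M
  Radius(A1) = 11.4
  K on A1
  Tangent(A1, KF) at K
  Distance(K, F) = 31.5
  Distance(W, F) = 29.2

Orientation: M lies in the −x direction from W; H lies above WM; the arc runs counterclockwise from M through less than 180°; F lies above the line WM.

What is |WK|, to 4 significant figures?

33.13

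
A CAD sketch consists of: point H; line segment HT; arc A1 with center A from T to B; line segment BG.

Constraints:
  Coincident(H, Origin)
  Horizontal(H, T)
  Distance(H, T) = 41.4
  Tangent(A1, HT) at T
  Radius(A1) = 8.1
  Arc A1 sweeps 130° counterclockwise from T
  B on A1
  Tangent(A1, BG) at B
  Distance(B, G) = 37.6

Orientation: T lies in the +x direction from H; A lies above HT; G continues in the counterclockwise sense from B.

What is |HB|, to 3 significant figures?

49.4

H is at the origin; HT is horizontal with |HT| = 41.4 and T on the +x side, so T = (41.4, 0.00). The tangent condition forces AT to be normal to HT, so A = T + (0, 8.1) = (41.4, 8.10). On A1, T sits at bearing -90° from A; a 130° counterclockwise sweep puts B at bearing 40°, so B = A + 8.1·(cos 40°, sin 40°) = (47.6, 13.3). Then |HB| = |B − H| = 49.4.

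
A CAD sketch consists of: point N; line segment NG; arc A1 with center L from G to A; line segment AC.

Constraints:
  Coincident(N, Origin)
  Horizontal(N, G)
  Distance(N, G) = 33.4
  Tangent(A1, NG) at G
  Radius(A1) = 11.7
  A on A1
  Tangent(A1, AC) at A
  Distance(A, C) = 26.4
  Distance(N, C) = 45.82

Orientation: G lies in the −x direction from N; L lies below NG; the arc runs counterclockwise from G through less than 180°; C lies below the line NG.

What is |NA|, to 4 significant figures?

46.35

Checks: N = (0.00, 0.00) ✓; ∠(LG, GN) = 90.00° ✓; |LG| = 11.70 ✓; |LA| = 11.70 ✓; ∠(LA, AC) = 90.00° ✓; |AC| = 26.40 ✓; |NC| = 45.82 ✓.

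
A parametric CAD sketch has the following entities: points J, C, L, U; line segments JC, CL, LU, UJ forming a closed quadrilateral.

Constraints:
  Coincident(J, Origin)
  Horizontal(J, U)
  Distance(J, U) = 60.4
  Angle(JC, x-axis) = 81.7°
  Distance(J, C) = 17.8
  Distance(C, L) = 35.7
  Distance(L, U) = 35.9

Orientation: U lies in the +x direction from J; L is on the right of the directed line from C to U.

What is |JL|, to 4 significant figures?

27.48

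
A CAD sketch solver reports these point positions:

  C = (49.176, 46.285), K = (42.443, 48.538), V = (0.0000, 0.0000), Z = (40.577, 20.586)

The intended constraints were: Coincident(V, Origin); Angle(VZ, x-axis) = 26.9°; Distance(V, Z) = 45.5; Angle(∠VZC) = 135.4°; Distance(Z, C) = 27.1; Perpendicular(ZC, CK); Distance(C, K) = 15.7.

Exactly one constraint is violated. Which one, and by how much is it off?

Distance(C, K) = 15.7 — off by 8.60.

V = (0.00, 0.00) ✓; VZ at 26.90° ✓; |VZ| = 45.50 ✓; ∠VZC = 135.4° ✓; |ZC| = 27.10 ✓; ∠(ZC, CK) = 90.00° ✓; |CK| = 7.100 ✗.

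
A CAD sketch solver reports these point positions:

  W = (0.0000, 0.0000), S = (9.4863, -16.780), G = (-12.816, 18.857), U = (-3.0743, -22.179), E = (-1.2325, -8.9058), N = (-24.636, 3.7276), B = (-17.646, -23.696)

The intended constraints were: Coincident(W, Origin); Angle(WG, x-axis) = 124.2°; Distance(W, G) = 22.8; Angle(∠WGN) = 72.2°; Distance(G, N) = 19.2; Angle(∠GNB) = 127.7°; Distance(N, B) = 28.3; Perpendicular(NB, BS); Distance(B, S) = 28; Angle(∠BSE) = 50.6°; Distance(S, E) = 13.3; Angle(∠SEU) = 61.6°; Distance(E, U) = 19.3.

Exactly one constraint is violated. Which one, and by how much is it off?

Distance(E, U) = 19.3 — off by 5.90.

W = (0.00, 0.00) ✓; WG at 124.2° ✓; |WG| = 22.80 ✓; ∠WGN = 72.20° ✓; |GN| = 19.20 ✓; ∠GNB = 127.7° ✓; |NB| = 28.30 ✓; ∠(NB, BS) = 90.00° ✓; |BS| = 28.00 ✓; ∠BSE = 50.60° ✓; |SE| = 13.30 ✓; ∠SEU = 61.60° ✓; |EU| = 13.40 ✗.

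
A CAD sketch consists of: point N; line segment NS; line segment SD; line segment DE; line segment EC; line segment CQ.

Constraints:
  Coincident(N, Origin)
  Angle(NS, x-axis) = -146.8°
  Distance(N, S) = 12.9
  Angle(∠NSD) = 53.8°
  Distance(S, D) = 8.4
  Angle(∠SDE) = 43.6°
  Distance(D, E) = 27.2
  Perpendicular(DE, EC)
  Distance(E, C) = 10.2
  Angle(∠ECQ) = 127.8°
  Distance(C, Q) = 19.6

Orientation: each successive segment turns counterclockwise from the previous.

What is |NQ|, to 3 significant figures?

29.5

DE is perpendicular to EC, so EC runs at -154°; with |EC| = 10.2, C = (-24.0, 10.0). ∠ECQ = 127.8° gives CQ at -102° from the x-axis; with |CQ| = 19.6, Q = (-28.0, -9.14). Then |NQ| = |Q − N| = 29.5.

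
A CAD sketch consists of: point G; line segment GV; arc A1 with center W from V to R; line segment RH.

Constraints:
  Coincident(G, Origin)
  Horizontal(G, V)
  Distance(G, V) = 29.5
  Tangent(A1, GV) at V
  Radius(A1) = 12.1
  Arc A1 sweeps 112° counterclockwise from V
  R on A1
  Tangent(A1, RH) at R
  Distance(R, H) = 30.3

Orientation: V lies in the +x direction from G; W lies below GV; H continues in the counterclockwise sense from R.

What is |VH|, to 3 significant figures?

44.7

G is at the origin; G and V share the same y with |GV| = 29.5 and V on the +x side, so V = (29.5, 0.00). Tangency of A1 to GV means the radius WV is perpendicular to GV, so W = V + (0, -12.1) = (29.5, -12.1). On A1, V sits at bearing 90° from W; a 112° counterclockwise sweep puts R at bearing 202°, so R = W + 12.1·(cos 202°, sin 202°) = (18.3, -16.6). The tangent condition forces WR to be normal to RH, so RH runs along (−sin 202°, cos 202°); with |RH| = 30.3, H = (29.6, -44.7). Then |VH| = |H − V| = 44.7.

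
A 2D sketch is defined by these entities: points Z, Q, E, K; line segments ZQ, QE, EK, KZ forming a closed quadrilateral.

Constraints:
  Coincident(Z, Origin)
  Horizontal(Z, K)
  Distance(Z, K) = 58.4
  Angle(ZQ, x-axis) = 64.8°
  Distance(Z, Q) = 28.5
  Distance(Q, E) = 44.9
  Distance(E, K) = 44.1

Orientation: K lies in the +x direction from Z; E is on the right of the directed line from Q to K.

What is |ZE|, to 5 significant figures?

26.243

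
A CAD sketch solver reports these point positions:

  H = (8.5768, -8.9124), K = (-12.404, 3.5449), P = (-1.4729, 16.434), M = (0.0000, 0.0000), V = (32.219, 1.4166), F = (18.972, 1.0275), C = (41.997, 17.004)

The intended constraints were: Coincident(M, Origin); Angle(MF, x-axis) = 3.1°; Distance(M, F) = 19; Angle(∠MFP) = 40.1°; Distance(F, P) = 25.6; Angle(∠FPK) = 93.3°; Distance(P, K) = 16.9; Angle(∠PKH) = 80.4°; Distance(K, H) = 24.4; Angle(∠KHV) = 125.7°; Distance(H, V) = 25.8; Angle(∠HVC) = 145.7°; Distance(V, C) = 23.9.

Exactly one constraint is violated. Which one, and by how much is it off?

Distance(V, C) = 23.9 — off by 5.50.

M = (0.00, 0.00) ✓; MF at 3.100° ✓; |MF| = 19.00 ✓; ∠MFP = 40.10° ✓; |FP| = 25.60 ✓; ∠FPK = 93.30° ✓; |PK| = 16.90 ✓; ∠PKH = 80.40° ✓; |KH| = 24.40 ✓; ∠KHV = 125.7° ✓; |HV| = 25.80 ✓; ∠HVC = 145.7° ✓; |VC| = 18.40 ✗.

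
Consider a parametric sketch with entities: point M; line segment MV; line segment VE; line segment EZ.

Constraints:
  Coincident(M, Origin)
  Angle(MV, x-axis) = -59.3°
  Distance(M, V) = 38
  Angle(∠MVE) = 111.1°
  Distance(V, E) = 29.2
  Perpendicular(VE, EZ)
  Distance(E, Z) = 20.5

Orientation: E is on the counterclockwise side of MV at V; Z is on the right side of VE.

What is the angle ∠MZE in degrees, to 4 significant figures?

37.47°

M is at the origin; MV runs at -59.3° with length 38.0, so V = 38.0·(cos -59.3°, sin -59.3°) = (19.40, -32.67). ∠MVE = 111.1°, so VE runs at -59.3° + (180° − 111.1°) = 9.600° from the x-axis; with |VE| = 29.2, E = V + 29.2·(cos 9.600°, sin 9.600°) = (48.19, -27.80). VE is perpendicular to EZ; with |EZ| = 20.5 on the right of VE, Z = E + 20.5·(0.1668, -0.9860) = (51.61, -48.02). Then cos ∠MZE = ZM·ZE / (|ZM||ZE|), giving 37.47°.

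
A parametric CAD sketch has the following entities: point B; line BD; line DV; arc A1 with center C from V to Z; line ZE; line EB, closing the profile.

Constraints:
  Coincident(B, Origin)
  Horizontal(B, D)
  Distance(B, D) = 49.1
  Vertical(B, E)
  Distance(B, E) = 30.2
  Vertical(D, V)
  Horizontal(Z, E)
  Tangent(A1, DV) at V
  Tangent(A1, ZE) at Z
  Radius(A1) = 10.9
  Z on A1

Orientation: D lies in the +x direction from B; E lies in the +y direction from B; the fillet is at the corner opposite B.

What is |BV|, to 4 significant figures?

52.76

The virtual corner opposite B is at (49.10, 30.20). Since A1 is tangent to DV there, CV ⟂ DV and since A1 is tangent to ZE there, CZ ⟂ ZE, with radius 10.9, so the center C sits 10.9 in from both sides at C = (38.20, 19.30). That places the tangent points at V = (49.10, 19.30) on DV and Z = (38.20, 30.20) on ZE. Then |BV| = |V − B| = 52.76.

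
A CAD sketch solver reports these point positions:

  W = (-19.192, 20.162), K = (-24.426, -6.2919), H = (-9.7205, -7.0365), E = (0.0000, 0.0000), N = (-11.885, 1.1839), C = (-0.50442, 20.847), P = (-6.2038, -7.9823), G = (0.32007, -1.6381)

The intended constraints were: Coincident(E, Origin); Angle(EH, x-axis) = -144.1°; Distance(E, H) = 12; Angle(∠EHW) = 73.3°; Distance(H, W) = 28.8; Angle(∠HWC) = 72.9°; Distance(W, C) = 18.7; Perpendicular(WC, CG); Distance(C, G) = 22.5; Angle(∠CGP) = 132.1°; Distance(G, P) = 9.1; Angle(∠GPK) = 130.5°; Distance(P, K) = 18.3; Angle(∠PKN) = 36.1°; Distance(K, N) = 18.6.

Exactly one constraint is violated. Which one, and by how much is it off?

Distance(K, N) = 18.6 — off by 4.00.

E = (0.00, 0.00) ✓; EH at -144.1° ✓; |EH| = 12.00 ✓; ∠EHW = 73.30° ✓; |HW| = 28.80 ✓; ∠HWC = 72.90° ✓; |WC| = 18.70 ✓; ∠(WC, CG) = 90.00° ✓; |CG| = 22.50 ✓; ∠CGP = 132.1° ✓; |GP| = 9.100 ✓; ∠GPK = 130.5° ✓; |PK| = 18.30 ✓; ∠PKN = 36.10° ✓; |KN| = 14.60 ✗.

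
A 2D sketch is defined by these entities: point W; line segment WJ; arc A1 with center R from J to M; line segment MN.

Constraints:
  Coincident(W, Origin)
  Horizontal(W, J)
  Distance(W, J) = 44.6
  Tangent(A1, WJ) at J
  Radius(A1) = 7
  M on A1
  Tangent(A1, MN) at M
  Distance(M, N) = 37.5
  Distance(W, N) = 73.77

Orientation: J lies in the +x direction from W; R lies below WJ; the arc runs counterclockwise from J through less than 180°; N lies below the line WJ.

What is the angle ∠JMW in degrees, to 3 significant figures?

101°

W is at the origin; W and J share the same y with |WJ| = 44.6 and J on the +x side, so J = (44.6, 0.00). A1 meets WJ tangentially, so RJ is at right angles to WJ, so R = J + (0, -7) = (44.6, -7.00). Since RM ⟂ MN (tangency), |RN| = √(7.0² + 37.5²) = 38.1 regardless of where M sits on A1. So N lies on both circle(W, 73.77) and circle(R, 38.1); the below-WJ intersection is N = (61.0, -41.4). M is the foot of the tangent from N: M = (38.9, -11.1).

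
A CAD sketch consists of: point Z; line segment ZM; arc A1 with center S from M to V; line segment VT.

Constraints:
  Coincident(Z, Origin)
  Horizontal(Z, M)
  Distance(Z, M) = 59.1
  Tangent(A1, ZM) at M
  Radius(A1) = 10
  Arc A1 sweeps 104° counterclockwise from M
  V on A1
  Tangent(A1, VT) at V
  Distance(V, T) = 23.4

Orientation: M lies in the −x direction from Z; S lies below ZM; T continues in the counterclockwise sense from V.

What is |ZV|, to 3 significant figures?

69.9

Z is at the origin; ZM is horizontal with |ZM| = 59.1 and M on the −x side, so M = (-59.1, 0.00). Tangency of A1 to ZM means the radius SM is perpendicular to ZM, so S = M + (0, -10) = (-59.1, -10.0). On A1, M sits at bearing 90° from S; a 104° counterclockwise sweep puts V at bearing 194°, so V = S + 10.0·(cos 194°, sin 194°) = (-68.8, -12.4). Then |ZV| = |V − Z| = 69.9.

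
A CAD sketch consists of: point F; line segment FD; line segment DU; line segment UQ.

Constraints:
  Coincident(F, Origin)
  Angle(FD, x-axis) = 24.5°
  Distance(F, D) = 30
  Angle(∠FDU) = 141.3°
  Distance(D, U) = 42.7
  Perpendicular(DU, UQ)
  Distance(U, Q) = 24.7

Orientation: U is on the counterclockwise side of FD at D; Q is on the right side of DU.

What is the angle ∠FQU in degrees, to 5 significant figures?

56.682°

∠FDU = 141.3°, so DU runs at 24.5° + (180° − 141.3°) = 63.200° from the x-axis; with |DU| = 42.7, U = D + 42.7·(cos 63.200°, sin 63.200°) = (46.551, 50.554). The perpendicularity gives UQ at right angles to DU; with |UQ| = 24.7 on the right of DU, Q = U + 24.7·(0.89259, -0.45088) = (68.598, 39.418). Then cos ∠FQU = QF·QU / (|QF||QU|), giving 56.682°.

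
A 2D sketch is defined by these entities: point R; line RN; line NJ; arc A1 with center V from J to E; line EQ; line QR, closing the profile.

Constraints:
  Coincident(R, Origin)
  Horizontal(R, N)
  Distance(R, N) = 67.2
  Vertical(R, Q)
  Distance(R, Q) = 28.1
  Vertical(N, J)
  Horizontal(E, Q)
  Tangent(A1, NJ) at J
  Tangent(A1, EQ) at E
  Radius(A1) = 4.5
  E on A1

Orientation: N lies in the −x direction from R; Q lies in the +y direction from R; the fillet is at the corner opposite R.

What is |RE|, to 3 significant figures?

68.7

R is at the origin; R and N share the same y with |RN| = 67.2 and N on the −x side, so N = (-67.2, 0.00). RQ is vertical with |RQ| = 28.1 and Q on the +y side, so Q = (0.00, 28.1). The virtual corner opposite R is at (-67.2, 28.1). Since A1 is tangent to NJ there, VJ ⟂ NJ and the tangent condition forces VE to be normal to EQ, with radius 4.5, so the center V sits 4.5 in from both sides at V = (-62.7, 23.6). That places the tangent points at J = (-67.2, 23.6) on NJ and E = (-62.7, 28.1) on EQ. Then |RE| = |E − R| = 68.7.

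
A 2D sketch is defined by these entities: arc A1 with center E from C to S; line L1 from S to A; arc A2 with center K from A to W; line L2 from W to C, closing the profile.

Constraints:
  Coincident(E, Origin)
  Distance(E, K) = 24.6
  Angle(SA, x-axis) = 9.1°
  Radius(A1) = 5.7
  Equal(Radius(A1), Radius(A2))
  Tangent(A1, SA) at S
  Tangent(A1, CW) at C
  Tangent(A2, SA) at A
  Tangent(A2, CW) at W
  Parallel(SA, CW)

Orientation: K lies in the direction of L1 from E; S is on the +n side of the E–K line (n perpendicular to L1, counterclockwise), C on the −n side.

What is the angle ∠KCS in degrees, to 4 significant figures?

76.95°

E is at the origin and K lies 24.6 along u from E, so K = 24.6·u = (24.29, 3.891). Tangency of A1 to both parallel lines with radius 5.7 puts S and C at E ± 5.7·n: S = (-0.9015, 5.628), C = (0.9015, -5.628). Then cos ∠KCS = CK·CS / (|CK||CS|), giving 76.95°.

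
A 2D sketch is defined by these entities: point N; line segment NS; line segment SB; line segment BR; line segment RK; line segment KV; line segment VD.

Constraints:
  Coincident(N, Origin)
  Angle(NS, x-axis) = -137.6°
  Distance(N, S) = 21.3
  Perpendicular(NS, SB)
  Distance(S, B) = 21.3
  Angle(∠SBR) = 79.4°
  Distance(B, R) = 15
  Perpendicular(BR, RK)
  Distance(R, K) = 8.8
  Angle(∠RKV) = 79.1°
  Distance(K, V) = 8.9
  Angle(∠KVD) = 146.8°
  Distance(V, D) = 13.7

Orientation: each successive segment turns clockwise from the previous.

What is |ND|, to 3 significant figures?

34.4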